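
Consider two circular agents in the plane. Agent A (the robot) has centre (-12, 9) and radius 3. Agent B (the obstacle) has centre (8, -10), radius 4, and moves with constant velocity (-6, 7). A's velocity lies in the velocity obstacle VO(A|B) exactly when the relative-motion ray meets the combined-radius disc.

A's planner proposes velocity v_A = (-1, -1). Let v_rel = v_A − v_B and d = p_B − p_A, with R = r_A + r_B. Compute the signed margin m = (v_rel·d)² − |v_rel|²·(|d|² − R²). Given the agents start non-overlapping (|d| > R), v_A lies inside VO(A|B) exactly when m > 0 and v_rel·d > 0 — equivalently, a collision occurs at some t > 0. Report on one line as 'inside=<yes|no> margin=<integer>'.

d = (20, -19),  |d|² = 761;  R = 3+4 = 7,  c = 761−7² = 712
v_rel = (5, -8),  |v_rel|² = 89;  v_rel·d = (5)·(20) + (-8)·(-19) = 252
89·t² − 504·t + 712 = 0  ⇒  m = 252² − 89·712 = 136
m = 136 > 0,  v_rel·d = 252 > 0  ⇒  inside

inside=yes margin=136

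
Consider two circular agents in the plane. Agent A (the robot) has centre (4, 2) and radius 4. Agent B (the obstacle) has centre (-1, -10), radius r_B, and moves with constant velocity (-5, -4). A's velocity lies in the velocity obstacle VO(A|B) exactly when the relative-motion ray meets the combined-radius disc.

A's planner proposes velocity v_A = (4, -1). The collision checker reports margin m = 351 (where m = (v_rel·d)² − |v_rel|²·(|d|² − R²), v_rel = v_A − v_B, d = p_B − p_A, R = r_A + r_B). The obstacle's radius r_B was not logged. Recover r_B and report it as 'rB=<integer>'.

m = 351
d = (-5, -12);  v_rel = (9, 3),  |v_rel|² = 90
v_rel×d = (9)·(-12) − (3)·(-5) = -93
since m = R²·90 − (-93)²:  R² = (8649 + 351) / 90 = 100
R = √100 = 10  ⇒  r_B = 10 − 4 = 6

rB=6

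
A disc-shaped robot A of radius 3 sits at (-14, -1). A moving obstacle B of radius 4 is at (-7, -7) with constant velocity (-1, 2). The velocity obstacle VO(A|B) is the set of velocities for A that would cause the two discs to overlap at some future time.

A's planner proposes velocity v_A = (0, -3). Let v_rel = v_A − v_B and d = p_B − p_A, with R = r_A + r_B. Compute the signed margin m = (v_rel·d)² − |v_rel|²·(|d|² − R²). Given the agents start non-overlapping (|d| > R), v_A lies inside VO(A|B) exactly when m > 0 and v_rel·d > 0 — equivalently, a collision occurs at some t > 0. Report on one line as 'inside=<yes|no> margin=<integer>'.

d = (7, -6),  |d|² = 85;  R = 3+4 = 7,  c = 85−7² = 36
v_rel = (1, -5),  |v_rel|² = 26;  v_rel·d = (1)·(7) + (-5)·(-6) = 37
26·t² − 74·t + 36 = 0  ⇒  m = 37² − 26·36 = 433
m = 433 > 0,  v_rel·d = 37 > 0  ⇒  inside

inside=yes margin=433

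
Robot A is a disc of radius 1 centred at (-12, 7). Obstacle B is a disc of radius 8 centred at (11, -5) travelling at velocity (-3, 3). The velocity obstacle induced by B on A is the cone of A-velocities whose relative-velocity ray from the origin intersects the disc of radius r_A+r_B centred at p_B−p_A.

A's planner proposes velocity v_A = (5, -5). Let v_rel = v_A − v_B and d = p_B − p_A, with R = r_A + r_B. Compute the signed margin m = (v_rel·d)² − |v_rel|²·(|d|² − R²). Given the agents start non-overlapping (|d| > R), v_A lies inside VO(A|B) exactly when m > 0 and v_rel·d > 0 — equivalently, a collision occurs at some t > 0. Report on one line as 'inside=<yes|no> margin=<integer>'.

d = (23, -12),  |d|² = 673;  R = 1+8 = 9,  c = 673−9² = 592
v_rel = (8, -8),  |v_rel|² = 128;  v_rel·d = (8)·(23) + (-8)·(-12) = 280
128·t² − 560·t + 592 = 0  ⇒  m = 280² − 128·592 = 2624
m = 2624 > 0,  v_rel·d = 280 > 0  ⇒  inside

inside=yes margin=2624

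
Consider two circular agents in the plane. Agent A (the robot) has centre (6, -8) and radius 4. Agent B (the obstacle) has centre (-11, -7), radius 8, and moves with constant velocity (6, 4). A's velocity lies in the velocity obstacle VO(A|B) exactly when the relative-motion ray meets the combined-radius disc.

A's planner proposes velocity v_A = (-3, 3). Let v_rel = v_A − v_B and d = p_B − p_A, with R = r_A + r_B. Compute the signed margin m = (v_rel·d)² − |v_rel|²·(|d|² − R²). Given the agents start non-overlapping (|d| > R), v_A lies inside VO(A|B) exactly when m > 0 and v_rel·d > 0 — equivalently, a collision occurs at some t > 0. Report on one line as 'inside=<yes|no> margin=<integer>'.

d = (-17, 1),  |d|² = 290;  R = 4+8 = 12,  c = 290−12² = 146
v_rel = (-9, -1),  |v_rel|² = 82;  v_rel·d = (-9)·(-17) + (-1)·(1) = 152
82·t² − 304·t + 146 = 0  ⇒  m = 152² − 82·146 = 11132
m = 11132 > 0,  v_rel·d = 152 > 0  ⇒  inside

inside=yes margin=11132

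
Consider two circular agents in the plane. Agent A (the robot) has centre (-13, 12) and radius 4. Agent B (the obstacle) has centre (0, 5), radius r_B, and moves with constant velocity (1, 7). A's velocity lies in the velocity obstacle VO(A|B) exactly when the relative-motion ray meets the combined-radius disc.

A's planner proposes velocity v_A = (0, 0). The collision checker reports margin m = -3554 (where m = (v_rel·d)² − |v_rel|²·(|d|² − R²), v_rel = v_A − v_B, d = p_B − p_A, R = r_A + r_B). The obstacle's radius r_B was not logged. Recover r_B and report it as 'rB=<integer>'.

m = -3554
d = (13, -7);  v_rel = (-1, -7),  |v_rel|² = 50
v_rel×d = (-1)·(-7) − (-7)·(13) = 98
since m = R²·50 − 98²:  R² = (9604 + -3554) / 50 = 121
R = √121 = 11  ⇒  r_B = 11 − 4 = 7

rB=7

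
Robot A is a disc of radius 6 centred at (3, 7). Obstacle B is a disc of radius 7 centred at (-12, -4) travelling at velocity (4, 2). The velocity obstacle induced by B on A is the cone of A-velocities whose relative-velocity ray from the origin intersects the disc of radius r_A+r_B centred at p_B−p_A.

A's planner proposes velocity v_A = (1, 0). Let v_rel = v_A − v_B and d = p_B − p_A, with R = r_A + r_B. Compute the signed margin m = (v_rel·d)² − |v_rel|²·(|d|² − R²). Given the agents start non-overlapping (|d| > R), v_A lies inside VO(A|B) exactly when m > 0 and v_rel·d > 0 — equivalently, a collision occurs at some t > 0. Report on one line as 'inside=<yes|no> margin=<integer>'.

d = (-15, -11),  |d|² = 346;  R = 6+7 = 13,  c = 346−13² = 177
v_rel = (-3, -2),  |v_rel|² = 13;  v_rel·d = (-3)·(-15) + (-2)·(-11) = 67
13·t² − 134·t + 177 = 0  ⇒  m = 67² − 13·177 = 2188
m = 2188 > 0,  v_rel·d = 67 > 0  ⇒  inside

inside=yes margin=2188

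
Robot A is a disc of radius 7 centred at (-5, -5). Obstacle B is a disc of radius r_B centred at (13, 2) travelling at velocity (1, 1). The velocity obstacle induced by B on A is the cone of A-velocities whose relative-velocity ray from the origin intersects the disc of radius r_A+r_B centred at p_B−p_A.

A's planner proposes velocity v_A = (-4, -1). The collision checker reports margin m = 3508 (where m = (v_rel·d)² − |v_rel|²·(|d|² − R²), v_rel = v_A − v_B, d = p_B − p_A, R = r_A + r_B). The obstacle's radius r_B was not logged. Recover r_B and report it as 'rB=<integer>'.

m = 3508
d = (18, 7);  v_rel = (-5, -2),  |v_rel|² = 29
v_rel×d = (-5)·(7) − (-2)·(18) = 1
since m = R²·29 − 1²:  R² = (1 + 3508) / 29 = 121
R = √121 = 11  ⇒  r_B = 11 − 7 = 4

rB=4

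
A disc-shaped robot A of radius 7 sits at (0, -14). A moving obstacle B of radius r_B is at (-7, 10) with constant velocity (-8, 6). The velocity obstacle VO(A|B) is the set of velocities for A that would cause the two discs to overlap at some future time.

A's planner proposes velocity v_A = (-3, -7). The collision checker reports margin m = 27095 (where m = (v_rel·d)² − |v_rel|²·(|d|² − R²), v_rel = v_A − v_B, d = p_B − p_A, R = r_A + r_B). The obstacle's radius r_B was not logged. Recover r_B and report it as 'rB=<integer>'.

m = 27095
d = (-7, 24);  v_rel = (5, -13),  |v_rel|² = 194
v_rel×d = (5)·(24) − (-13)·(-7) = 29
since m = R²·194 − 29²:  R² = (841 + 27095) / 194 = 144
R = √144 = 12  ⇒  r_B = 12 − 7 = 5

rB=5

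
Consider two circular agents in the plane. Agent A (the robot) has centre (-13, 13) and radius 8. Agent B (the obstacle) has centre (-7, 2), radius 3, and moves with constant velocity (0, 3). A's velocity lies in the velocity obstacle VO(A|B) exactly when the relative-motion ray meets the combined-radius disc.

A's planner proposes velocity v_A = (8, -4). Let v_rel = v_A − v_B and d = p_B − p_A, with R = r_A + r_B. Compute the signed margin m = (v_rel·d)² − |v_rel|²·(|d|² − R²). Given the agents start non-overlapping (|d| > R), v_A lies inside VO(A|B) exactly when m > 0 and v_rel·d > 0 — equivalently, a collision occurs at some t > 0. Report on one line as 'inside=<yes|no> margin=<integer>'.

d = (6, -11),  |d|² = 157;  R = 8+3 = 11,  c = 157−11² = 36
v_rel = (8, -7),  |v_rel|² = 113;  v_rel·d = (8)·(6) + (-7)·(-11) = 125
113·t² − 250·t + 36 = 0  ⇒  m = 125² − 113·36 = 11557
m = 11557 > 0,  v_rel·d = 125 > 0  ⇒  inside

inside=yes margin=11557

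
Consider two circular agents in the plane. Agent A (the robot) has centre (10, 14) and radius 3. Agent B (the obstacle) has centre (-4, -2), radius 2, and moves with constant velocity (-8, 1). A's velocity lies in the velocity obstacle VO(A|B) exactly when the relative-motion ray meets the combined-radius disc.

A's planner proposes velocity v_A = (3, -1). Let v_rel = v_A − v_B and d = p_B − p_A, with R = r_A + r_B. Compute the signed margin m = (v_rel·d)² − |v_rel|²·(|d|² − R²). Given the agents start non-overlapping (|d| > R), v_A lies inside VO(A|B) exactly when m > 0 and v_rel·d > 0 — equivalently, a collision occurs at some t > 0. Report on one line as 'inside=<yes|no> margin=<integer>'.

d = (-14, -16),  |d|² = 452;  R = 3+2 = 5,  c = 452−5² = 427
v_rel = (11, -2),  |v_rel|² = 125;  v_rel·d = (11)·(-14) + (-2)·(-16) = -122
125·t² + 244·t + 427 = 0  ⇒  m = (-122)² − 125·427 = -38491
m = -38491 < 0,  v_rel·d = -122 < 0  ⇒  outside

inside=no margin=-38491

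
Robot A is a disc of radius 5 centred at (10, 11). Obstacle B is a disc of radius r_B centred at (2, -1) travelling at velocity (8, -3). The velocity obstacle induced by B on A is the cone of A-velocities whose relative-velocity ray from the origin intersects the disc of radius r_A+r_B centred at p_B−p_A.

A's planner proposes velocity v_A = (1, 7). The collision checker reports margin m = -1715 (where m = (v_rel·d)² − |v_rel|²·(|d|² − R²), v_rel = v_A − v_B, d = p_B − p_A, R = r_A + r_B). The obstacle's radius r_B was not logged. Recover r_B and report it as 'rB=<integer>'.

m = -1715
d = (-8, -12);  v_rel = (-7, 10),  |v_rel|² = 149
v_rel×d = (-7)·(-12) − (10)·(-8) = 164
since m = R²·149 − 164²:  R² = (26896 + -1715) / 149 = 169
R = √169 = 13  ⇒  r_B = 13 − 5 = 8

rB=8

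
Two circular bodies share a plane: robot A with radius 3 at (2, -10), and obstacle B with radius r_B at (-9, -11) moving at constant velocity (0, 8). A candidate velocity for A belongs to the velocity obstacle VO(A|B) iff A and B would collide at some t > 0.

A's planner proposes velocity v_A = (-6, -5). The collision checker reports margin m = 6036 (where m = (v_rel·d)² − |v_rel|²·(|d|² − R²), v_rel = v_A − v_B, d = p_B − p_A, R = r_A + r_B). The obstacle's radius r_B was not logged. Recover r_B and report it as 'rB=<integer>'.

m = 6036
d = (-11, -1);  v_rel = (-6, -13),  |v_rel|² = 205
v_rel×d = (-6)·(-1) − (-13)·(-11) = -137
since m = R²·205 − (-137)²:  R² = (18769 + 6036) / 205 = 121
R = √121 = 11  ⇒  r_B = 11 − 3 = 8

rB=8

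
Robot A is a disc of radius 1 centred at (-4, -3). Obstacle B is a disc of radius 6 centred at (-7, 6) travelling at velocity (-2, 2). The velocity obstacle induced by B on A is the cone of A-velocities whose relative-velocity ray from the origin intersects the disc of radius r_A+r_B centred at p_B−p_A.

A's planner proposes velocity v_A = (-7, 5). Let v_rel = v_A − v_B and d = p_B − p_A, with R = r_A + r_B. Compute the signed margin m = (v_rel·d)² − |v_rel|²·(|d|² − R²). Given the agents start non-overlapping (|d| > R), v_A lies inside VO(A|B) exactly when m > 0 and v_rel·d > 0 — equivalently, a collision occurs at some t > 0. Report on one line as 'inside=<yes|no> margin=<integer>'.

d = (-3, 9),  |d|² = 90;  R = 1+6 = 7,  c = 90−7² = 41
v_rel = (-5, 3),  |v_rel|² = 34;  v_rel·d = (-5)·(-3) + (3)·(9) = 42
34·t² − 84·t + 41 = 0  ⇒  m = 42² − 34·41 = 370
m = 370 > 0,  v_rel·d = 42 > 0  ⇒  inside

inside=yes margin=370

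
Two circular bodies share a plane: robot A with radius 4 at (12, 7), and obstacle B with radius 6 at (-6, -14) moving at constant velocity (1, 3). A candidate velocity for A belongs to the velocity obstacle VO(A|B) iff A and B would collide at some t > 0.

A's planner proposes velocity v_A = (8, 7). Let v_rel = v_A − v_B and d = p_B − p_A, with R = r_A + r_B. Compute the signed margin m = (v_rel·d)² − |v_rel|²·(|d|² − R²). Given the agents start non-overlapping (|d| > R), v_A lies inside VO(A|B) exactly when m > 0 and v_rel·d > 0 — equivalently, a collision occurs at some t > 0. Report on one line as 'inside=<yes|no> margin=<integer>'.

d = (-18, -21),  |d|² = 765;  R = 4+6 = 10,  c = 765−10² = 665
v_rel = (7, 4),  |v_rel|² = 65;  v_rel·d = (7)·(-18) + (4)·(-21) = -210
65·t² + 420·t + 665 = 0  ⇒  m = (-210)² − 65·665 = 875
m = 875 > 0,  v_rel·d = -210 < 0  ⇒  outside

inside=no margin=875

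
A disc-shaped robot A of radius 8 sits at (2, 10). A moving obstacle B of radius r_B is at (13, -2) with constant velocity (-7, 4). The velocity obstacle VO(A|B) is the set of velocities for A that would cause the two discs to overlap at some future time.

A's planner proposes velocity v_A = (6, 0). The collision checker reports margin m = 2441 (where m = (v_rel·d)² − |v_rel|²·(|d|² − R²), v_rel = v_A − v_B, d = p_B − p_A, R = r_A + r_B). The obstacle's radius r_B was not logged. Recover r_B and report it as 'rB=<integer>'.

m = 2441
d = (11, -12);  v_rel = (13, -4),  |v_rel|² = 185
v_rel×d = (13)·(-12) − (-4)·(11) = -112
since m = R²·185 − (-112)²:  R² = (12544 + 2441) / 185 = 81
R = √81 = 9  ⇒  r_B = 9 − 8 = 1

rB=1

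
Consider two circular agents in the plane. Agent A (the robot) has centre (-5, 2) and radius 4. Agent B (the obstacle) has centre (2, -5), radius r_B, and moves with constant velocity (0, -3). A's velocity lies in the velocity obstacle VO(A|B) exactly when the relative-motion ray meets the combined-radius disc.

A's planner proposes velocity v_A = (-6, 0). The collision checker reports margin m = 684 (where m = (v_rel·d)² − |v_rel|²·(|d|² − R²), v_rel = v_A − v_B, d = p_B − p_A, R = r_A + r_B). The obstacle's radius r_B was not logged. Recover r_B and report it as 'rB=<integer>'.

m = 684
d = (7, -7);  v_rel = (-6, 3),  |v_rel|² = 45
v_rel×d = (-6)·(-7) − (3)·(7) = 21
since m = R²·45 − 21²:  R² = (441 + 684) / 45 = 25
R = √25 = 5  ⇒  r_B = 5 − 4 = 1

rB=1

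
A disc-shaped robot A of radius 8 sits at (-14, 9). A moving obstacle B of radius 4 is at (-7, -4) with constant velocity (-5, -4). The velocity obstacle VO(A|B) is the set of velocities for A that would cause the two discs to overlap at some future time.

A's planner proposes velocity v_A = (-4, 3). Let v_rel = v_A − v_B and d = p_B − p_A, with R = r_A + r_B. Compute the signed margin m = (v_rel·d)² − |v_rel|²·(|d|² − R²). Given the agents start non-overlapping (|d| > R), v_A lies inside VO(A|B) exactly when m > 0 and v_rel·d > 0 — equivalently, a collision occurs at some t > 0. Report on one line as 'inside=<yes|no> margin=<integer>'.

d = (7, -13),  |d|² = 218;  R = 8+4 = 12,  c = 218−12² = 74
v_rel = (1, 7),  |v_rel|² = 50;  v_rel·d = (1)·(7) + (7)·(-13) = -84
50·t² + 168·t + 74 = 0  ⇒  m = (-84)² − 50·74 = 3356
m = 3356 > 0,  v_rel·d = -84 < 0  ⇒  outside

inside=no margin=3356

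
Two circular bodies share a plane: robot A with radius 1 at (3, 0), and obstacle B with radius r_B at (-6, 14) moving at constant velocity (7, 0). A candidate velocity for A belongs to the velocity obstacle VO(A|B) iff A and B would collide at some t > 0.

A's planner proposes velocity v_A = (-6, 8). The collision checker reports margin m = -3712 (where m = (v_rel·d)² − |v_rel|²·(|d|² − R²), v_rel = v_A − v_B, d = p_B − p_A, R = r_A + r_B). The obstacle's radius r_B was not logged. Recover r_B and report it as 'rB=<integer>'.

m = -3712
d = (-9, 14);  v_rel = (-13, 8),  |v_rel|² = 233
v_rel×d = (-13)·(14) − (8)·(-9) = -110
since m = R²·233 − (-110)²:  R² = (12100 + -3712) / 233 = 36
R = √36 = 6  ⇒  r_B = 6 − 1 = 5

rB=5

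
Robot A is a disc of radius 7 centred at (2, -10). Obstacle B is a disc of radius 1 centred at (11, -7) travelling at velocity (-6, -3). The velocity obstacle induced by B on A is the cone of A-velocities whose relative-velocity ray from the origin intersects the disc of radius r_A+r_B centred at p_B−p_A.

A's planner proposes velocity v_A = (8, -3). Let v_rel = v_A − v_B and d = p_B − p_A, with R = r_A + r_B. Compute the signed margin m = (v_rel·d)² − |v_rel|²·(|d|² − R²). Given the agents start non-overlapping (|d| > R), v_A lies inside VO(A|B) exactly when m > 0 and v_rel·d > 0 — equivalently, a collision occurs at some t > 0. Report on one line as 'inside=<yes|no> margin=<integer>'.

d = (9, 3),  |d|² = 90;  R = 7+1 = 8,  c = 90−8² = 26
v_rel = (14, 0),  |v_rel|² = 196;  v_rel·d = (14)·(9) + (0)·(3) = 126
196·t² − 252·t + 26 = 0  ⇒  m = 126² − 196·26 = 10780
m = 10780 > 0,  v_rel·d = 126 > 0  ⇒  inside

inside=yes margin=10780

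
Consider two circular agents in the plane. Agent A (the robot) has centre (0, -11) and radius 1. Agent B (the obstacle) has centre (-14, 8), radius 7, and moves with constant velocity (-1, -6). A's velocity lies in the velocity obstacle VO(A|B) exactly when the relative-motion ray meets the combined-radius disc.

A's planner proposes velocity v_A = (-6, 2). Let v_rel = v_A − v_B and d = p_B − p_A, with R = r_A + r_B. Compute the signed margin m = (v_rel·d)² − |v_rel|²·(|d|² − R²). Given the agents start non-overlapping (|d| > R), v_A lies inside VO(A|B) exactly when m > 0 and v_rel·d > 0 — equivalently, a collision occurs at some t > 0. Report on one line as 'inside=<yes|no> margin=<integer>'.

d = (-14, 19),  |d|² = 557;  R = 1+7 = 8,  c = 557−8² = 493
v_rel = (-5, 8),  |v_rel|² = 89;  v_rel·d = (-5)·(-14) + (8)·(19) = 222
89·t² − 444·t + 493 = 0  ⇒  m = 222² − 89·493 = 5407
m = 5407 > 0,  v_rel·d = 222 > 0  ⇒  inside

inside=yes margin=5407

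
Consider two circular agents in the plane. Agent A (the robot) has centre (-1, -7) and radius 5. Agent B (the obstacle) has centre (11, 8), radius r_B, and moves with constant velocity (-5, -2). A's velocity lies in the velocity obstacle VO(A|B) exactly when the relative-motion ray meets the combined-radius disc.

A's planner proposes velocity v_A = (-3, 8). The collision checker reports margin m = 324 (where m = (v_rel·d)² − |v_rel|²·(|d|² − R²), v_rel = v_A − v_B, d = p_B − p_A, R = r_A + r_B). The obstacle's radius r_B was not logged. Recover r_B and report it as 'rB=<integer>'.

m = 324
d = (12, 15);  v_rel = (2, 10),  |v_rel|² = 104
v_rel×d = (2)·(15) − (10)·(12) = -90
since m = R²·104 − (-90)²:  R² = (8100 + 324) / 104 = 81
R = √81 = 9  ⇒  r_B = 9 − 5 = 4

rB=4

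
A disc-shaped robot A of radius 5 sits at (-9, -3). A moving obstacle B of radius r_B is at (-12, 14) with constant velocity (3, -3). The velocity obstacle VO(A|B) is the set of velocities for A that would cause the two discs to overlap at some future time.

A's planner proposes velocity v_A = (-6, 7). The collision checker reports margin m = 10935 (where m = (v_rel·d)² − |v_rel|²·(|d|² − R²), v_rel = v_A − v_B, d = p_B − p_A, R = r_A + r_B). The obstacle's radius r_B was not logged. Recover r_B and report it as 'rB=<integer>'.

m = 10935
d = (-3, 17);  v_rel = (-9, 10),  |v_rel|² = 181
v_rel×d = (-9)·(17) − (10)·(-3) = -123
since m = R²·181 − (-123)²:  R² = (15129 + 10935) / 181 = 144
R = √144 = 12  ⇒  r_B = 12 − 5 = 7

rB=7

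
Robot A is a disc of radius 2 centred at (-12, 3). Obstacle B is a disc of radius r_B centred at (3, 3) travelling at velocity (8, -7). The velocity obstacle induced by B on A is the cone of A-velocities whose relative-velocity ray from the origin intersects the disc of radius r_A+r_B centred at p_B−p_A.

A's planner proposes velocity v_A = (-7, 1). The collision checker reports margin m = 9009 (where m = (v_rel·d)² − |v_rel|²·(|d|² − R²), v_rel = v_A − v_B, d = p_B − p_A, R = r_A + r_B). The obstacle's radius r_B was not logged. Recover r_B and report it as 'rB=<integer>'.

m = 9009
d = (15, 0);  v_rel = (-15, 8),  |v_rel|² = 289
v_rel×d = (-15)·(0) − (8)·(15) = -120
since m = R²·289 − (-120)²:  R² = (14400 + 9009) / 289 = 81
R = √81 = 9  ⇒  r_B = 9 − 2 = 7

rB=7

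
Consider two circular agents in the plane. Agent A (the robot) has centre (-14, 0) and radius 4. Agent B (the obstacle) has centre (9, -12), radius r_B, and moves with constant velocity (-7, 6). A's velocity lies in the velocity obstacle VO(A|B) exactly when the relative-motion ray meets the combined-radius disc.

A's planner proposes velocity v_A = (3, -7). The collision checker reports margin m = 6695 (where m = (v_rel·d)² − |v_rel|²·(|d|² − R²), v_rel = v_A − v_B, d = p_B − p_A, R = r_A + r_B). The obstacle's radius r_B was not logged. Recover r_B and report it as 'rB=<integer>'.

m = 6695
d = (23, -12);  v_rel = (10, -13),  |v_rel|² = 269
v_rel×d = (10)·(-12) − (-13)·(23) = 179
since m = R²·269 − 179²:  R² = (32041 + 6695) / 269 = 144
R = √144 = 12  ⇒  r_B = 12 − 4 = 8

rB=8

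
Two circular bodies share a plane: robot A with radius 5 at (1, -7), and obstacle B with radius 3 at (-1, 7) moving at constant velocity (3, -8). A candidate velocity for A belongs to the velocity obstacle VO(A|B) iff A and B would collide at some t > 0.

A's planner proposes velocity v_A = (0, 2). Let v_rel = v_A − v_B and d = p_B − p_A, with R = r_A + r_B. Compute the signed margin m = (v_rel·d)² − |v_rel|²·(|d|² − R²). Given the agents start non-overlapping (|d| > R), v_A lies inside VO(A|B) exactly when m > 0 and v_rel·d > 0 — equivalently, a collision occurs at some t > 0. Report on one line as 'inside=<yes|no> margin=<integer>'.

d = (-2, 14),  |d|² = 200;  R = 5+3 = 8,  c = 200−8² = 136
v_rel = (-3, 10),  |v_rel|² = 109;  v_rel·d = (-3)·(-2) + (10)·(14) = 146
109·t² − 292·t + 136 = 0  ⇒  m = 146² − 109·136 = 6492
m = 6492 > 0,  v_rel·d = 146 > 0  ⇒  inside

inside=yes margin=6492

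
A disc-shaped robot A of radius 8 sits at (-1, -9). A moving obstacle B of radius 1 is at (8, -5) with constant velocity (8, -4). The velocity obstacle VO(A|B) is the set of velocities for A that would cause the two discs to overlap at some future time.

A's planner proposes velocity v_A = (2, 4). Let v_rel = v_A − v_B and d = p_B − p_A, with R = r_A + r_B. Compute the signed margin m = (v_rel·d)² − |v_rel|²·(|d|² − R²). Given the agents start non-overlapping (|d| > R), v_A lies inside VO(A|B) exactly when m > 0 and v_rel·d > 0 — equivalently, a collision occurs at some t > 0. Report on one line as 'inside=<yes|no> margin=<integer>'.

d = (9, 4),  |d|² = 97;  R = 8+1 = 9,  c = 97−9² = 16
v_rel = (-6, 8),  |v_rel|² = 100;  v_rel·d = (-6)·(9) + (8)·(4) = -22
100·t² + 44·t + 16 = 0  ⇒  m = (-22)² − 100·16 = -1116
m = -1116 < 0,  v_rel·d = -22 < 0  ⇒  outside

inside=no margin=-1116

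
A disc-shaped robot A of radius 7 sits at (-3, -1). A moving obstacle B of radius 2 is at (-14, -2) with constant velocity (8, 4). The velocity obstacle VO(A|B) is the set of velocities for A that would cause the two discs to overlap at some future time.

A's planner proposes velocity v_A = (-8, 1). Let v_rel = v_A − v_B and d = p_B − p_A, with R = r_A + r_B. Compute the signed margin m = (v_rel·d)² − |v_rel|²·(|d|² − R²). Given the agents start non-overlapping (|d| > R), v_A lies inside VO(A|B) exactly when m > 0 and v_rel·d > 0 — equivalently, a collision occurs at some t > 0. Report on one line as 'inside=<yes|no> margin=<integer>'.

d = (-11, -1),  |d|² = 122;  R = 7+2 = 9,  c = 122−9² = 41
v_rel = (-16, -3),  |v_rel|² = 265;  v_rel·d = (-16)·(-11) + (-3)·(-1) = 179
265·t² − 358·t + 41 = 0  ⇒  m = 179² − 265·41 = 21176
m = 21176 > 0,  v_rel·d = 179 > 0  ⇒  inside

inside=yes margin=21176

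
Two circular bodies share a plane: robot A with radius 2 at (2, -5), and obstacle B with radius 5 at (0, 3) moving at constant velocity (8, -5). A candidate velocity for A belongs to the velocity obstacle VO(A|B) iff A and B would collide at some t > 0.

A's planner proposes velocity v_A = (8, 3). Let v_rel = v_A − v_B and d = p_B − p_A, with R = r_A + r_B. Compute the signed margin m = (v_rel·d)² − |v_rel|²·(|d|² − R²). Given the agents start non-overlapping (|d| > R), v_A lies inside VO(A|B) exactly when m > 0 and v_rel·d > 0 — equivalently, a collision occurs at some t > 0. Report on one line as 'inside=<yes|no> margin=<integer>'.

d = (-2, 8),  |d|² = 68;  R = 2+5 = 7,  c = 68−7² = 19
v_rel = (0, 8),  |v_rel|² = 64;  v_rel·d = (0)·(-2) + (8)·(8) = 64
64·t² − 128·t + 19 = 0  ⇒  m = 64² − 64·19 = 2880
m = 2880 > 0,  v_rel·d = 64 > 0  ⇒  inside

inside=yes margin=2880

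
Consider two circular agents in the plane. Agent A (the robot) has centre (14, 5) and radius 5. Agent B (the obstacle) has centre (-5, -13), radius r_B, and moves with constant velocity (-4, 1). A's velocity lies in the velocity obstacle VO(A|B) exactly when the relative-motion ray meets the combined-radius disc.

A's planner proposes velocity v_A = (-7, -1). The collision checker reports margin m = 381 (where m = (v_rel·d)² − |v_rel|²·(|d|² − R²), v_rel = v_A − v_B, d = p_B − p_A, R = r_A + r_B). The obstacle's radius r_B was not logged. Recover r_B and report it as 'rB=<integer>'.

m = 381
d = (-19, -18);  v_rel = (-3, -2),  |v_rel|² = 13
v_rel×d = (-3)·(-18) − (-2)·(-19) = 16
since m = R²·13 − 16²:  R² = (256 + 381) / 13 = 49
R = √49 = 7  ⇒  r_B = 7 − 5 = 2

rB=2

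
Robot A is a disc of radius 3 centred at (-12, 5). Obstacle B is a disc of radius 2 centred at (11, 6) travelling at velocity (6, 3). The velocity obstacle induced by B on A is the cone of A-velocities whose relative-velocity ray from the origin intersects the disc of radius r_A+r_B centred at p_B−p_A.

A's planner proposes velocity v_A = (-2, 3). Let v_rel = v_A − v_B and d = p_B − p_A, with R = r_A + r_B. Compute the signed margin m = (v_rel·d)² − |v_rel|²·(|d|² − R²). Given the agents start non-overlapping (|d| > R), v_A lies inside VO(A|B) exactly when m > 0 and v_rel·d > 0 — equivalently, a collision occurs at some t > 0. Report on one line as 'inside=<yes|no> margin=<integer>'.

d = (23, 1),  |d|² = 530;  R = 3+2 = 5,  c = 530−5² = 505
v_rel = (-8, 0),  |v_rel|² = 64;  v_rel·d = (-8)·(23) + (0)·(1) = -184
64·t² + 368·t + 505 = 0  ⇒  m = (-184)² − 64·505 = 1536
m = 1536 > 0,  v_rel·d = -184 < 0  ⇒  outside

inside=no margin=1536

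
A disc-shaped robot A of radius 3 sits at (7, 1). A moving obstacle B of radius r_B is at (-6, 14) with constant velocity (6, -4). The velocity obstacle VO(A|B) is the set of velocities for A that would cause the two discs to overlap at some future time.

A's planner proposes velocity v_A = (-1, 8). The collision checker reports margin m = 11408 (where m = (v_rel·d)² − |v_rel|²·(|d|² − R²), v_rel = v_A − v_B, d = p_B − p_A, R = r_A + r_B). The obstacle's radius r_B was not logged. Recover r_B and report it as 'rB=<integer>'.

m = 11408
d = (-13, 13);  v_rel = (-7, 12),  |v_rel|² = 193
v_rel×d = (-7)·(13) − (12)·(-13) = 65
since m = R²·193 − 65²:  R² = (4225 + 11408) / 193 = 81
R = √81 = 9  ⇒  r_B = 9 − 3 = 6

rB=6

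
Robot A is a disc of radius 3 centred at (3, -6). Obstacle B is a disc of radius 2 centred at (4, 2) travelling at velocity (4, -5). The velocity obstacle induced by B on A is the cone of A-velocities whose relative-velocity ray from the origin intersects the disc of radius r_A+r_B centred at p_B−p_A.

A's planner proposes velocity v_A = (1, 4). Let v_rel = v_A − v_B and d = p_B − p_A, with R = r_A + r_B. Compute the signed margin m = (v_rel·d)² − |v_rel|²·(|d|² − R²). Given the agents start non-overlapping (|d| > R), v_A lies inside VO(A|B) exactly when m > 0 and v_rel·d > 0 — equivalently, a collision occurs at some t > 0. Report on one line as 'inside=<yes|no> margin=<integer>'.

d = (1, 8),  |d|² = 65;  R = 3+2 = 5,  c = 65−5² = 40
v_rel = (-3, 9),  |v_rel|² = 90;  v_rel·d = (-3)·(1) + (9)·(8) = 69
90·t² − 138·t + 40 = 0  ⇒  m = 69² − 90·40 = 1161
m = 1161 > 0,  v_rel·d = 69 > 0  ⇒  inside

inside=yes margin=1161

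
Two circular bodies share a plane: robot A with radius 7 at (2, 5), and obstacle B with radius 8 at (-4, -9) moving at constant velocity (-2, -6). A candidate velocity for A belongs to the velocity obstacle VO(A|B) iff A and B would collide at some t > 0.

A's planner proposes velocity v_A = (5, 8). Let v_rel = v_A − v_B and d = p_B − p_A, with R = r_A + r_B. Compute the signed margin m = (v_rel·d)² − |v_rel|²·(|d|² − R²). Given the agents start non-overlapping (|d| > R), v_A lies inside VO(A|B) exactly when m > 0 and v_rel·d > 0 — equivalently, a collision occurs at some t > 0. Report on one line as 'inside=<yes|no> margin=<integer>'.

d = (-6, -14),  |d|² = 232;  R = 7+8 = 15,  c = 232−15² = 7
v_rel = (7, 14),  |v_rel|² = 245;  v_rel·d = (7)·(-6) + (14)·(-14) = -238
245·t² + 476·t + 7 = 0  ⇒  m = (-238)² − 245·7 = 54929
m = 54929 > 0,  v_rel·d = -238 < 0  ⇒  outside

inside=no margin=54929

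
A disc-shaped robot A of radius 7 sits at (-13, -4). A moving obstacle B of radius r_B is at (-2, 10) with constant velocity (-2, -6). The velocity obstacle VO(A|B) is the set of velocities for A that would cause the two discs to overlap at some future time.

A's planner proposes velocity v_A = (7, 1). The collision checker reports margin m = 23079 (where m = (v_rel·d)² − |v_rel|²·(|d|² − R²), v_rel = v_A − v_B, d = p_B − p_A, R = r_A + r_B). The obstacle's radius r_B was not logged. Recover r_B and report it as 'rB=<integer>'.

m = 23079
d = (11, 14);  v_rel = (9, 7),  |v_rel|² = 130
v_rel×d = (9)·(14) − (7)·(11) = 49
since m = R²·130 − 49²:  R² = (2401 + 23079) / 130 = 196
R = √196 = 14  ⇒  r_B = 14 − 7 = 7

rB=7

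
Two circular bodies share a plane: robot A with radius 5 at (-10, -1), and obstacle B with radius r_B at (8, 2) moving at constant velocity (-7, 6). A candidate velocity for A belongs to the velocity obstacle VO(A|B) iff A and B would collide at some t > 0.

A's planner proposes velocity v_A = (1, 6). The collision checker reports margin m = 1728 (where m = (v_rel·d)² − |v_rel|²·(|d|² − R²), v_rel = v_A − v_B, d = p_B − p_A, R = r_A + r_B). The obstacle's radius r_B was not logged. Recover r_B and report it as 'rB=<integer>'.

m = 1728
d = (18, 3);  v_rel = (8, 0),  |v_rel|² = 64
v_rel×d = (8)·(3) − (0)·(18) = 24
since m = R²·64 − 24²:  R² = (576 + 1728) / 64 = 36
R = √36 = 6  ⇒  r_B = 6 − 5 = 1

rB=1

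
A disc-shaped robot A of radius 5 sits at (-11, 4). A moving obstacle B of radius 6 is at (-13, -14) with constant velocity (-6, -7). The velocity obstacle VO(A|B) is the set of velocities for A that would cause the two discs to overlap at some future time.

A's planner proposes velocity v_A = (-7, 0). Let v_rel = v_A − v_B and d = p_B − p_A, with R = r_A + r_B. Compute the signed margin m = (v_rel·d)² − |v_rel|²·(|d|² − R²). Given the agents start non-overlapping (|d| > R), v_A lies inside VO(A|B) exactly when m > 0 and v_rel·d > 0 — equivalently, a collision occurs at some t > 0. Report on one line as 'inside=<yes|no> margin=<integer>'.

d = (-2, -18),  |d|² = 328;  R = 5+6 = 11,  c = 328−11² = 207
v_rel = (-1, 7),  |v_rel|² = 50;  v_rel·d = (-1)·(-2) + (7)·(-18) = -124
50·t² + 248·t + 207 = 0  ⇒  m = (-124)² − 50·207 = 5026
m = 5026 > 0,  v_rel·d = -124 < 0  ⇒  outside

inside=no margin=5026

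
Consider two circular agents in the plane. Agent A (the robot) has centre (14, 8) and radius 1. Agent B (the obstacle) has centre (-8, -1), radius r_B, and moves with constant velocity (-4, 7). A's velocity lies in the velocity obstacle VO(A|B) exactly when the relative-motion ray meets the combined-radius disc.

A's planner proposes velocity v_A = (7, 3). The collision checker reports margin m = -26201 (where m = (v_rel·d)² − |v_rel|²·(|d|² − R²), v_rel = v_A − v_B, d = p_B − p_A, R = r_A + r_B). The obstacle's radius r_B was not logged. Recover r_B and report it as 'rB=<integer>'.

m = -26201
d = (-22, -9);  v_rel = (11, -4),  |v_rel|² = 137
v_rel×d = (11)·(-9) − (-4)·(-22) = -187
since m = R²·137 − (-187)²:  R² = (34969 + -26201) / 137 = 64
R = √64 = 8  ⇒  r_B = 8 − 1 = 7

rB=7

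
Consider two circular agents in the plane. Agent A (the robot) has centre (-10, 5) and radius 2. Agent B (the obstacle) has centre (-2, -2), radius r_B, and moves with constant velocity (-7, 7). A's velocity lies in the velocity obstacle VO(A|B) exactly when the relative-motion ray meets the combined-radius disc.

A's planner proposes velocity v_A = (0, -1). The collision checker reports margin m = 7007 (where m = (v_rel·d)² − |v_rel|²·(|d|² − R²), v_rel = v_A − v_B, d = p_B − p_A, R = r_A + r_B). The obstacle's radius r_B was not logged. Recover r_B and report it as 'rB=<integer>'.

m = 7007
d = (8, -7);  v_rel = (7, -8),  |v_rel|² = 113
v_rel×d = (7)·(-7) − (-8)·(8) = 15
since m = R²·113 − 15²:  R² = (225 + 7007) / 113 = 64
R = √64 = 8  ⇒  r_B = 8 − 2 = 6

rB=6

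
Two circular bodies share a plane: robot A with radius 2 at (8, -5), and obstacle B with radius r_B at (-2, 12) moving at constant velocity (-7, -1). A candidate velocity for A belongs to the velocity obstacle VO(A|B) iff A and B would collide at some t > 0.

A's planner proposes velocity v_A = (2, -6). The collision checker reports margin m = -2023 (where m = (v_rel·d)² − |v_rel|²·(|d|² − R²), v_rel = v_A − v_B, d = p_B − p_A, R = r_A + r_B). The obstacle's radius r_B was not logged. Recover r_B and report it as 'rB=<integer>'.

m = -2023
d = (-10, 17);  v_rel = (9, -5),  |v_rel|² = 106
v_rel×d = (9)·(17) − (-5)·(-10) = 103
since m = R²·106 − 103²:  R² = (10609 + -2023) / 106 = 81
R = √81 = 9  ⇒  r_B = 9 − 2 = 7

rB=7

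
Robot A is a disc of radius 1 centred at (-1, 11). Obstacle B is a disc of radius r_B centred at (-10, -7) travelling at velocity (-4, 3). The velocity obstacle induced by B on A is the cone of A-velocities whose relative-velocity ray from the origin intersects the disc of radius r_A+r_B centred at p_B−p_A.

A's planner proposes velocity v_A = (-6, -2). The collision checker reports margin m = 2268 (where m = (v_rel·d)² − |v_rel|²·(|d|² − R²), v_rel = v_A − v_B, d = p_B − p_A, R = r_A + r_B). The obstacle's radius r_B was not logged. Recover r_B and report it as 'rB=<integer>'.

m = 2268
d = (-9, -18);  v_rel = (-2, -5),  |v_rel|² = 29
v_rel×d = (-2)·(-18) − (-5)·(-9) = -9
since m = R²·29 − (-9)²:  R² = (81 + 2268) / 29 = 81
R = √81 = 9  ⇒  r_B = 9 − 1 = 8

rB=8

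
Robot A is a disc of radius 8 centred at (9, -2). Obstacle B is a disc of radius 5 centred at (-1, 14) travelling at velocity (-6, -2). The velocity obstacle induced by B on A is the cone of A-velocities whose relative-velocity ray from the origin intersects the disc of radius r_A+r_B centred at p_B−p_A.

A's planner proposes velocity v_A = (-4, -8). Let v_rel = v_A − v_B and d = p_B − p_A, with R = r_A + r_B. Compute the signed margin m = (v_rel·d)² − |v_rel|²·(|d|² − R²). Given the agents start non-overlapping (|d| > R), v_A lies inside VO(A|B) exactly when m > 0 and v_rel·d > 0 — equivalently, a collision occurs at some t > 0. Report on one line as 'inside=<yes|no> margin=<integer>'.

d = (-10, 16),  |d|² = 356;  R = 8+5 = 13,  c = 356−13² = 187
v_rel = (2, -6),  |v_rel|² = 40;  v_rel·d = (2)·(-10) + (-6)·(16) = -116
40·t² + 232·t + 187 = 0  ⇒  m = (-116)² − 40·187 = 5976
m = 5976 > 0,  v_rel·d = -116 < 0  ⇒  outside

inside=no margin=5976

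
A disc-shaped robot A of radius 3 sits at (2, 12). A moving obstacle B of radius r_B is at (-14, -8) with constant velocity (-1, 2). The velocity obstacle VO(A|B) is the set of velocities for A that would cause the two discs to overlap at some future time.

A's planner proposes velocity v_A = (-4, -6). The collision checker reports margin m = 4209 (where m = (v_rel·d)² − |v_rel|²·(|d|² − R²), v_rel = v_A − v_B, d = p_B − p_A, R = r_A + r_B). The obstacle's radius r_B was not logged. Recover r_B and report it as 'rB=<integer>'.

m = 4209
d = (-16, -20);  v_rel = (-3, -8),  |v_rel|² = 73
v_rel×d = (-3)·(-20) − (-8)·(-16) = -68
since m = R²·73 − (-68)²:  R² = (4624 + 4209) / 73 = 121
R = √121 = 11  ⇒  r_B = 11 − 3 = 8

rB=8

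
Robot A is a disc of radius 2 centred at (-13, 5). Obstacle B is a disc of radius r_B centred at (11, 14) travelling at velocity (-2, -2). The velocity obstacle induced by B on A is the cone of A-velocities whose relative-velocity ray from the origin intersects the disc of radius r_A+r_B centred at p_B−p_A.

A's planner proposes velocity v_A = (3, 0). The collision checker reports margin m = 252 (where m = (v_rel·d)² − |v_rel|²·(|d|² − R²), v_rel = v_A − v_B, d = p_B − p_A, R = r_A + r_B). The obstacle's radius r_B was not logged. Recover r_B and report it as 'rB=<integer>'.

m = 252
d = (24, 9);  v_rel = (5, 2),  |v_rel|² = 29
v_rel×d = (5)·(9) − (2)·(24) = -3
since m = R²·29 − (-3)²:  R² = (9 + 252) / 29 = 9
R = √9 = 3  ⇒  r_B = 3 − 2 = 1

rB=1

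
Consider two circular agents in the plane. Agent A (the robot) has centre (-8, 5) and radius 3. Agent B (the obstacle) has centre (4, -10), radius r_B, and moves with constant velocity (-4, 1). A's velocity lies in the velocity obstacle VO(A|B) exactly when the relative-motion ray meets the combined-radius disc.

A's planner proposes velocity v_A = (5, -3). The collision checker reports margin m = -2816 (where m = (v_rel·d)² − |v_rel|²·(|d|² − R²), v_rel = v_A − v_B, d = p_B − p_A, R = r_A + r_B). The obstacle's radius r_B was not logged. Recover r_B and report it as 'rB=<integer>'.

m = -2816
d = (12, -15);  v_rel = (9, -4),  |v_rel|² = 97
v_rel×d = (9)·(-15) − (-4)·(12) = -87
since m = R²·97 − (-87)²:  R² = (7569 + -2816) / 97 = 49
R = √49 = 7  ⇒  r_B = 7 − 3 = 4

rB=4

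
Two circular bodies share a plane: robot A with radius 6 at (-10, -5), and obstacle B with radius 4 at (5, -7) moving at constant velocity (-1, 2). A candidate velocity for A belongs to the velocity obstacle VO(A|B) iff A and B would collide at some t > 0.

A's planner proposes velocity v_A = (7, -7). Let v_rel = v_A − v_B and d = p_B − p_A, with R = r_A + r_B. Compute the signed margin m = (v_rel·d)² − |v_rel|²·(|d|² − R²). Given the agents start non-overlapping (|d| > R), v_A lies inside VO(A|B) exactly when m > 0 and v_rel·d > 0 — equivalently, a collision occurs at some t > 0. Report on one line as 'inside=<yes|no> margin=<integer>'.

d = (15, -2),  |d|² = 229;  R = 6+4 = 10,  c = 229−10² = 129
v_rel = (8, -9),  |v_rel|² = 145;  v_rel·d = (8)·(15) + (-9)·(-2) = 138
145·t² − 276·t + 129 = 0  ⇒  m = 138² − 145·129 = 339
m = 339 > 0,  v_rel·d = 138 > 0  ⇒  inside

inside=yes margin=339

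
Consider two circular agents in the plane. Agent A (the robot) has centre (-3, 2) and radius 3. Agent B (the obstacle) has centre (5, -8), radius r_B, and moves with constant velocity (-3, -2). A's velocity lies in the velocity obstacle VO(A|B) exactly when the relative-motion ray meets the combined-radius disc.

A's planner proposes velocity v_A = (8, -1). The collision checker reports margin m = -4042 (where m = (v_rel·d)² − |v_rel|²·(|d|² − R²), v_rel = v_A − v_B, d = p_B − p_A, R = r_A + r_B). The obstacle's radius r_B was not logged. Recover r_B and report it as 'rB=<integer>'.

m = -4042
d = (8, -10);  v_rel = (11, 1),  |v_rel|² = 122
v_rel×d = (11)·(-10) − (1)·(8) = -118
since m = R²·122 − (-118)²:  R² = (13924 + -4042) / 122 = 81
R = √81 = 9  ⇒  r_B = 9 − 3 = 6

rB=6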